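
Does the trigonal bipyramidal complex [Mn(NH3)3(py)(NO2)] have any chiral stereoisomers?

no

A trigonal bipyramid has two axial and three equatorial sites, which are chemically inequivalent.
The distinct arrangements are (4 in all): py equatorial, NO2 equatorial; py equatorial, NO2 axial; py axial, NO2 equatorial; py axial, NO2 axial.
Each arrangement has an internal mirror plane or centre of symmetry, so none is chiral.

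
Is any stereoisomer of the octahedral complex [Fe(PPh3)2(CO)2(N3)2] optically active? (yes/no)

yes

The six octahedral sites form three mutually perpendicular trans pairs.
There are 5 geometric isomers: PPh3 trans, CO trans, N3 trans; PPh3 cis, CO trans, N3 cis; PPh3 trans, CO cis, N3 cis; PPh3 cis, CO cis, N3 cis (chiral); PPh3 cis, CO cis, N3 trans.
One of these lacks any improper symmetry element and so occurs as an enantiomeric pair, giving 5 + 1 = 6 stereoisomers in total.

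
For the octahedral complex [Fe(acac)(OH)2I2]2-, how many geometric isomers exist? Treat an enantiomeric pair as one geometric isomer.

An octahedron has six vertices in three trans pairs; every non-trans pair is cis.
Each acac is bidentate and must span two cis positions.
Working through the distinct placements yields 3 geometric isomers: OH cis, I trans; OH cis, I cis (chiral); OH trans, I cis.

3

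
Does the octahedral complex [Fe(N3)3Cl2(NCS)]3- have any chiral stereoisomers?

The distinct arrangements are (3 in all): N3 mer, Cl trans; N3 fac, Cl cis; N3 mer, Cl cis.
Each arrangement has an internal mirror plane or centre of symmetry, so none is chiral.

no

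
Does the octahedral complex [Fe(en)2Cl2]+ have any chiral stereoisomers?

yes

Each en is bidentate and must span two cis positions.
There are 2 geometric isomers: Cl trans; Cl cis (chiral).
One of these lacks any improper symmetry element and so occurs as an enantiomeric pair, giving 2 + 1 = 3 stereoisomers in total.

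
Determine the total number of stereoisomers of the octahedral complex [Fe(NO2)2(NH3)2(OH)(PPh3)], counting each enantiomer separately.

An octahedron has six vertices in three trans pairs; every non-trans pair is cis.
Systematic placement gives 6 geometric isomers: NO2 trans, NH3 trans; NO2 cis, NH3 trans; NO2 cis, NH3 cis (3 arrangements, 2 chiral); NO2 trans, NH3 cis.
Of these, 2 lack any improper symmetry element and so occur as enantiomeric pairs, giving 6 + 2 = 8 stereoisomers in total.

8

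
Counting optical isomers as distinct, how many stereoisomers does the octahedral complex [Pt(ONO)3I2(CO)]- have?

3

In an octahedral complex each vertex has one trans partner and four cis neighbours.
The distinct arrangements are (3 in all): ONO mer, I cis; ONO mer, I trans; ONO fac, I cis.
Each arrangement has an internal mirror plane or centre of symmetry, so none is chiral.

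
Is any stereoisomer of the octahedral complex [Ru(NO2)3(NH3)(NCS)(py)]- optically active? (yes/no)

In an octahedral complex each vertex has one trans partner and four cis neighbours.
There are 4 geometric isomers: NO2 mer (3 arrangements); NO2 fac (chiral).
One of these lacks any improper symmetry element and so occurs as an enantiomeric pair, giving 4 + 1 = 5 stereoisomers in total.

yes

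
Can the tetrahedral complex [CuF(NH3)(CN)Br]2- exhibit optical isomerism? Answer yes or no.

In a tetrahedral complex all four positions are equivalent and every pair of ligands is adjacent — there is no cis/trans distinction.
Only one geometric arrangement is possible; it has no improper symmetry element, so it exists as a pair of enantiomers (2 stereoisomers).

yes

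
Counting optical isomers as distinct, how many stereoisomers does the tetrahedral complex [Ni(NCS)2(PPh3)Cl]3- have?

1

In a tetrahedral complex all four positions are equivalent and every pair of ligands is adjacent — there is no cis/trans distinction.
Only one geometric arrangement is possible.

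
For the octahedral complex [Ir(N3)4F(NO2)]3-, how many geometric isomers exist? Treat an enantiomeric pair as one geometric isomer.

Working through the distinct placements yields 2 geometric isomers: F and NO2 mutually cis; F and NO2 mutually trans.

2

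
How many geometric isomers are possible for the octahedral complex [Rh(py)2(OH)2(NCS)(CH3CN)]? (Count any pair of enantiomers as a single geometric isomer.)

6

In an octahedral complex each vertex has one trans partner and four cis neighbours.
There are 6 geometric isomers: py trans, OH trans; py cis, OH cis (3 arrangements, 2 chiral); py trans, OH cis; py cis, OH trans.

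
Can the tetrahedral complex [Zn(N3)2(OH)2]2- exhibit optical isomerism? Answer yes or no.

no

In a tetrahedral complex all four positions are equivalent and every pair of ligands is adjacent — there is no cis/trans distinction.
Only one geometric arrangement is possible.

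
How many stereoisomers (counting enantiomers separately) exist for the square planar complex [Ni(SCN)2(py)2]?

A square has two trans pairs of vertices; adjacent vertices are cis.
Systematic placement gives 2 geometric isomers: SCN cis; SCN trans.
Each arrangement has an internal mirror plane or centre of symmetry, so none is chiral.

2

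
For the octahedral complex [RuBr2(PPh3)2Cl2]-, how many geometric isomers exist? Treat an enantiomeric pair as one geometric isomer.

5

Systematic placement gives 5 geometric isomers: Br trans, PPh3 trans, Cl trans; Br trans, PPh3 cis, Cl cis; Br cis, PPh3 trans, Cl cis; Br cis, PPh3 cis, Cl cis (chiral); Br cis, PPh3 cis, Cl trans.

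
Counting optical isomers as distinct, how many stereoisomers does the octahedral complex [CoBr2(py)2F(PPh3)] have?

The six octahedral sites form three mutually perpendicular trans pairs.
The distinct arrangements are (6 in all): Br trans, py trans; Br trans, py cis; Br cis, py trans; Br cis, py cis (3 arrangements, 2 chiral).
Of these, 2 lack any improper symmetry element and so occur as enantiomeric pairs, giving 6 + 2 = 8 stereoisomers in total.

8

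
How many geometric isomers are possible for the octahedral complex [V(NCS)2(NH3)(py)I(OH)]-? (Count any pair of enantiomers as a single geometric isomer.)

An octahedron has six vertices in three trans pairs; every non-trans pair is cis.
Systematic enumeration (placing each ligand type in turn and discarding arrangements equivalent by rotation or reflection) gives 9 geometric isomers.

9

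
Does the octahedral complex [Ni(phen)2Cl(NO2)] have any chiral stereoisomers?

In an octahedral complex each vertex has one trans partner and four cis neighbours.
Each phen is bidentate and must span two cis positions.
The distinct arrangements are (2 in all): Cl and NO2 mutually trans; Cl and NO2 mutually cis (chiral).
One of these lacks any improper symmetry element and so occurs as an enantiomeric pair, giving 2 + 1 = 3 stereoisomers in total.

yes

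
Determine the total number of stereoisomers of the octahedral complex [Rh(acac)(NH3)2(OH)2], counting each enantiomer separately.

In an octahedral complex each vertex has one trans partner and four cis neighbours.
Each acac is bidentate and must span two cis positions.
Systematic placement gives 3 geometric isomers: NH3 trans, OH cis; NH3 cis, OH cis (chiral); NH3 cis, OH trans.
One of these lacks any improper symmetry element and so occurs as an enantiomeric pair, giving 3 + 1 = 4 stereoisomers in total.

4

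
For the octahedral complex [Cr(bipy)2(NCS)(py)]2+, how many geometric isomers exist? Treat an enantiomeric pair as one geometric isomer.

2

Each bipy is bidentate and must span two cis positions.
The distinct arrangements are (2 in all): NCS and py mutually cis (chiral); NCS and py mutually trans.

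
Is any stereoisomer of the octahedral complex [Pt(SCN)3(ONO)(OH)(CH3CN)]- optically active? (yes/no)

yes

In an octahedral complex each vertex has one trans partner and four cis neighbours.
Systematic placement gives 4 geometric isomers: SCN mer (3 arrangements); SCN fac (chiral).
One of these lacks any improper symmetry element and so occurs as an enantiomeric pair, giving 4 + 1 = 5 stereoisomers in total.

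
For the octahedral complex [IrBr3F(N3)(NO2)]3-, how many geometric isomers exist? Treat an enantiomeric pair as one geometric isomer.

4

In an octahedral complex each vertex has one trans partner and four cis neighbours.
There are 4 geometric isomers: Br mer (3 arrangements); Br fac (chiral).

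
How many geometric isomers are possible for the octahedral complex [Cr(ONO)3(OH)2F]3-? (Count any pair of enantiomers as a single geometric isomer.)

An octahedron has six vertices in three trans pairs; every non-trans pair is cis.
The distinct arrangements are (3 in all): ONO mer, OH cis; ONO mer, OH trans; ONO fac, OH cis.

3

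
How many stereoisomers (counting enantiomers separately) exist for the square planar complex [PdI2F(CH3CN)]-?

Working through the distinct placements yields 2 geometric isomers: I cis; I trans.
Each arrangement has an internal mirror plane or centre of symmetry, so none is chiral.

2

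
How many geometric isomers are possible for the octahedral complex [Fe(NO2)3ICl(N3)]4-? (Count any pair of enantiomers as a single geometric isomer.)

In an octahedral complex each vertex has one trans partner and four cis neighbours.
Working through the distinct placements yields 4 geometric isomers: NO2 mer (3 arrangements); NO2 fac (chiral).

4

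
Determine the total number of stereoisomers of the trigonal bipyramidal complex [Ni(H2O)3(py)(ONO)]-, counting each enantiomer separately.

4

In a trigonal bipyramid the two axial positions differ from the three equatorial ones.
Working through the distinct placements yields 4 geometric isomers: py equatorial, ONO equatorial; py equatorial, ONO axial; py axial, ONO equatorial; py axial, ONO axial.
Each arrangement has an internal mirror plane or centre of symmetry, so none is chiral.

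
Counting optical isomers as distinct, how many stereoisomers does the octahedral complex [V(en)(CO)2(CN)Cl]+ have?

An octahedron has six vertices in three trans pairs; every non-trans pair is cis.
Each en is bidentate and must span two cis positions.
Systematic placement gives 4 geometric isomers: CO cis (3 arrangements, 2 chiral); CO trans.
Of these, 2 lack any improper symmetry element and so occur as enantiomeric pairs, giving 4 + 2 = 6 stereoisomers in total.

6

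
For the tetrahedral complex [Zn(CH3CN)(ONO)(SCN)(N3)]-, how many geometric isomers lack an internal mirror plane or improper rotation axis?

1

In a tetrahedral complex all four positions are equivalent and every pair of ligands is adjacent — there is no cis/trans distinction.
Only one geometric arrangement is possible; it has no improper symmetry element, so it exists as a pair of enantiomers (2 stereoisomers).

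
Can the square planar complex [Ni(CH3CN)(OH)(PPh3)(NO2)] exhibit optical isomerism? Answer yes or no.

In a square planar complex each vertex has one trans partner and two cis neighbours.
Working through the distinct placements yields 3 geometric isomers: (CH3CN/OH trans, NO2/PPh3 trans); (CH3CN/PPh3 trans, NO2/OH trans); (CH3CN/NO2 trans, OH/PPh3 trans).
Each arrangement has an internal mirror plane or centre of symmetry, so none is chiral.

no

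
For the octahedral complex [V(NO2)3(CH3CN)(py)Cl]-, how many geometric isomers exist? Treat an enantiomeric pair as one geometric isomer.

The distinct arrangements are (4 in all): NO2 mer (3 arrangements); NO2 fac (chiral).

4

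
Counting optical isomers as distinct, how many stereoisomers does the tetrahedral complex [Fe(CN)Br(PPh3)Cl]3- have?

2

All four vertices of a tetrahedron are equivalent and mutually adjacent, so cis/trans isomerism cannot arise.
Only one geometric arrangement is possible; it has no improper symmetry element, so it exists as a pair of enantiomers (2 stereoisomers).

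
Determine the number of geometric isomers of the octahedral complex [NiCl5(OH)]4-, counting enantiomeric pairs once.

1

An octahedron has six vertices in three trans pairs; every non-trans pair is cis.
Only one geometric arrangement is possible.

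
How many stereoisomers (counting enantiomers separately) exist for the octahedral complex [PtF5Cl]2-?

The six octahedral sites form three mutually perpendicular trans pairs.
Only one geometric arrangement is possible.

1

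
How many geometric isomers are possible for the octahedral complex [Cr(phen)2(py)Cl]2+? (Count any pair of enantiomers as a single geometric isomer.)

An octahedron has six vertices in three trans pairs; every non-trans pair is cis.
Each phen is bidentate and must span two cis positions.
The distinct arrangements are (2 in all): py and Cl mutually cis (chiral); py and Cl mutually trans.

2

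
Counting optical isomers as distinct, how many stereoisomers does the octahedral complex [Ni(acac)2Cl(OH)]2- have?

The six octahedral sites form three mutually perpendicular trans pairs.
Each acac is bidentate and must span two cis positions.
Working through the distinct placements yields 2 geometric isomers: Cl and OH mutually trans; Cl and OH mutually cis (chiral).
One of these lacks any improper symmetry element and so occurs as an enantiomeric pair, giving 2 + 1 = 3 stereoisomers in total.

3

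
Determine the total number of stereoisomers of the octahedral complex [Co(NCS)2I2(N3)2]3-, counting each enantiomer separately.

The six octahedral sites form three mutually perpendicular trans pairs.
The distinct arrangements are (5 in all): NCS trans, I trans, N3 trans; NCS cis, I trans, N3 cis; NCS trans, I cis, N3 cis; NCS cis, I cis, N3 cis (chiral); NCS cis, I cis, N3 trans.
One of these lacks any improper symmetry element and so occurs as an enantiomeric pair, giving 5 + 1 = 6 stereoisomers in total.

6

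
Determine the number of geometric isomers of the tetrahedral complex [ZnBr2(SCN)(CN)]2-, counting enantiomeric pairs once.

In a tetrahedral complex all four positions are equivalent and every pair of ligands is adjacent — there is no cis/trans distinction.
Only one geometric arrangement is possible.

1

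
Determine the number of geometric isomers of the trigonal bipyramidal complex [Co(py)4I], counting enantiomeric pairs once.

2

In a trigonal bipyramid the two axial positions differ from the three equatorial ones.
The distinct arrangements are (2 in all): I axial; I equatorial.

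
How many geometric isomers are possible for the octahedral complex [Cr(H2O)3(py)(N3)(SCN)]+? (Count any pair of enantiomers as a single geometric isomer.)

4

The six octahedral sites form three mutually perpendicular trans pairs.
The distinct arrangements are (4 in all): H2O mer (3 arrangements); H2O fac (chiral).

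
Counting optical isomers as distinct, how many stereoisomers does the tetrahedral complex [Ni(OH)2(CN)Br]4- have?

All four vertices of a tetrahedron are equivalent and mutually adjacent, so cis/trans isomerism cannot arise.
Only one geometric arrangement is possible.

1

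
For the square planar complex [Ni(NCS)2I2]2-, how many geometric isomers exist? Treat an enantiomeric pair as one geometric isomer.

Systematic placement gives 2 geometric isomers: NCS cis; NCS trans.

2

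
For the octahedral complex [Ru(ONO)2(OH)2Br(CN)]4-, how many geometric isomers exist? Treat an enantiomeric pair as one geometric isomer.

In an octahedral complex each vertex has one trans partner and four cis neighbours.
There are 6 geometric isomers: ONO trans, OH trans; ONO cis, OH cis (3 arrangements, 2 chiral); ONO trans, OH cis; ONO cis, OH trans.

6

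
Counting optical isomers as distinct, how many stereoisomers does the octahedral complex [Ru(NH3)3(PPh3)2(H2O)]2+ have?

3

An octahedron has six vertices in three trans pairs; every non-trans pair is cis.
The distinct arrangements are (3 in all): NH3 mer, PPh3 trans; NH3 fac, PPh3 cis; NH3 mer, PPh3 cis.
Each arrangement has an internal mirror plane or centre of symmetry, so none is chiral.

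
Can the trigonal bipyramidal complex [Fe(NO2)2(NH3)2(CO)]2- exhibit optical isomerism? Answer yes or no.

yes

In a trigonal bipyramid the two axial positions differ from the three equatorial ones.
Exhaustive case analysis gives 5 geometric isomers.
One of these lacks any improper symmetry element and so occurs as an enantiomeric pair, giving 5 + 1 = 6 stereoisomers in total.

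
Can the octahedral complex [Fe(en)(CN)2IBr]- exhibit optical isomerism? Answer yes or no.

In an octahedral complex each vertex has one trans partner and four cis neighbours.
Each en is bidentate and must span two cis positions.
The distinct arrangements are (4 in all): CN cis (3 arrangements, 2 chiral); CN trans.
Of these, 2 lack any improper symmetry element and so occur as enantiomeric pairs, giving 4 + 2 = 6 stereoisomers in total.

yes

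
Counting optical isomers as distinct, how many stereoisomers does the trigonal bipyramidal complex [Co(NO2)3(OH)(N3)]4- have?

4

A trigonal bipyramid has two axial and three equatorial sites, which are chemically inequivalent.
There are 4 geometric isomers: OH equatorial, N3 axial; OH axial, N3 axial; OH equatorial, N3 equatorial; OH axial, N3 equatorial.
Each arrangement has an internal mirror plane or centre of symmetry, so none is chiral.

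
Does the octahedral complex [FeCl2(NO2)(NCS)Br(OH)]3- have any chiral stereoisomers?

yes

The six octahedral sites form three mutually perpendicular trans pairs.
Exhaustive case analysis gives 9 geometric isomers.
Of these, 6 lack any improper symmetry element and so occur as enantiomeric pairs, giving 9 + 6 = 15 stereoisomers in total.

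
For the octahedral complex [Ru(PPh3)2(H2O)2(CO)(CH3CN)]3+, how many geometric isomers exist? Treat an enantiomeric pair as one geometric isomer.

6

Working through the distinct placements yields 6 geometric isomers: PPh3 trans, H2O trans; PPh3 cis, H2O cis (3 arrangements, 2 chiral); PPh3 trans, H2O cis; PPh3 cis, H2O trans.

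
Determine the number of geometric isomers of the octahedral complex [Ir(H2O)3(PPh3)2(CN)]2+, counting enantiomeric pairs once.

3

In an octahedral complex each vertex has one trans partner and four cis neighbours.
Working through the distinct placements yields 3 geometric isomers: H2O mer, PPh3 trans; H2O fac, PPh3 cis; H2O mer, PPh3 cis.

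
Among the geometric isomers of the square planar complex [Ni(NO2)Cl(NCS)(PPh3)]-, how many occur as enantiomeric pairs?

0

Working through the distinct placements yields 3 geometric isomers: (Cl/NO2 trans, NCS/PPh3 trans); (Cl/PPh3 trans, NCS/NO2 trans); (Cl/NCS trans, NO2/PPh3 trans).
Each arrangement has an internal mirror plane or centre of symmetry, so none is chiral.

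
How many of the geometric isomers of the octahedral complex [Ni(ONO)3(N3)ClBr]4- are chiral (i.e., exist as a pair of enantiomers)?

1

An octahedron has six vertices in three trans pairs; every non-trans pair is cis.
Systematic placement gives 4 geometric isomers: ONO mer (3 arrangements); ONO fac (chiral).
One of these lacks any improper symmetry element and so occurs as an enantiomeric pair, giving 4 + 1 = 5 stereoisomers in total.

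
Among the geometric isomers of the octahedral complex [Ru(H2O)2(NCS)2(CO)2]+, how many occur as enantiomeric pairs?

The six octahedral sites form three mutually perpendicular trans pairs.
Working through the distinct placements yields 5 geometric isomers: H2O trans, NCS trans, CO trans; H2O cis, NCS cis, CO trans; H2O cis, NCS trans, CO cis; H2O cis, NCS cis, CO cis (chiral); H2O trans, NCS cis, CO cis.
One of these lacks any improper symmetry element and so occurs as an enantiomeric pair, giving 5 + 1 = 6 stereoisomers in total.

1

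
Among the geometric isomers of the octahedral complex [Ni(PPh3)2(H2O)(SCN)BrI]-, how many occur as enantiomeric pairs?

6

Placing the ligands in turn and identifying arrangements related by rotation or reflection leaves 9 distinct geometric isomers.
Of these, 6 lack any improper symmetry element and so occur as enantiomeric pairs, giving 9 + 6 = 15 stereoisomers in total.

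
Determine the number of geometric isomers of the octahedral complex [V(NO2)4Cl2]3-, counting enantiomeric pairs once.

Systematic placement gives 2 geometric isomers: Cl trans; Cl cis.

2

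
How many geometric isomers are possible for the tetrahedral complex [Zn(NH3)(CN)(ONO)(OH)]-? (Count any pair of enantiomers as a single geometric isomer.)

All four vertices of a tetrahedron are equivalent and mutually adjacent, so cis/trans isomerism cannot arise.
Only one geometric arrangement is possible; it has no improper symmetry element, so it exists as a pair of enantiomers (2 stereoisomers).

1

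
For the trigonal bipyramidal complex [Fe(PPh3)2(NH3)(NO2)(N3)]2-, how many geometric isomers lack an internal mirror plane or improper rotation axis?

3

In a trigonal bipyramid the two axial positions differ from the three equatorial ones.
Exhaustive case analysis gives 7 geometric isomers.
Of these, 3 lack any improper symmetry element and so occur as enantiomeric pairs, giving 7 + 3 = 10 stereoisomers in total.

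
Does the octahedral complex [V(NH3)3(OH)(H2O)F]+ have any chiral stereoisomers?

yes

The six octahedral sites form three mutually perpendicular trans pairs.
Working through the distinct placements yields 4 geometric isomers: NH3 mer (3 arrangements); NH3 fac (chiral).
One of these lacks any improper symmetry element and so occurs as an enantiomeric pair, giving 4 + 1 = 5 stereoisomers in total.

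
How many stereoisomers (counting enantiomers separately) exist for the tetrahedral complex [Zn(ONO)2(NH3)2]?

1

In a tetrahedral complex all four positions are equivalent and every pair of ligands is adjacent — there is no cis/trans distinction.
Only one geometric arrangement is possible.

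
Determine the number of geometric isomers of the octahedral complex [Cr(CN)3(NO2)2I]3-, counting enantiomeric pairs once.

3

In an octahedral complex each vertex has one trans partner and four cis neighbours.
The distinct arrangements are (3 in all): CN mer, NO2 trans; CN mer, NO2 cis; CN fac, NO2 cis.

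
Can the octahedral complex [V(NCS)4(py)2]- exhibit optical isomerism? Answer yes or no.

no

Working through the distinct placements yields 2 geometric isomers: py trans; py cis.
Each arrangement has an internal mirror plane or centre of symmetry, so none is chiral.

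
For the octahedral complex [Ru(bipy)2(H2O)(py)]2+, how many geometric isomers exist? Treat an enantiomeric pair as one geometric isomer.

The six octahedral sites form three mutually perpendicular trans pairs.
Each bipy is bidentate and must span two cis positions.
Systematic placement gives 2 geometric isomers: H2O and py mutually cis (chiral); H2O and py mutually trans.

2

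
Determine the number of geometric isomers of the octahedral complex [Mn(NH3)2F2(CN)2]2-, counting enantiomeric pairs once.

An octahedron has six vertices in three trans pairs; every non-trans pair is cis.
There are 5 geometric isomers: NH3 trans, F trans, CN trans; NH3 cis, F cis, CN trans; NH3 trans, F cis, CN cis; NH3 cis, F cis, CN cis (chiral); NH3 cis, F trans, CN cis.

5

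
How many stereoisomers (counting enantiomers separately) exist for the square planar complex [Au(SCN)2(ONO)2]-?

A square has two trans pairs of vertices; adjacent vertices are cis.
Systematic placement gives 2 geometric isomers: SCN cis; SCN trans.
Each arrangement has an internal mirror plane or centre of symmetry, so none is chiral.

2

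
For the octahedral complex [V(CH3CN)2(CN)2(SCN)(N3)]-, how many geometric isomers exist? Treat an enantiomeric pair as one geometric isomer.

6

The distinct arrangements are (6 in all): CH3CN trans, CN trans; CH3CN trans, CN cis; CH3CN cis, CN cis (3 arrangements, 2 chiral); CH3CN cis, CN trans.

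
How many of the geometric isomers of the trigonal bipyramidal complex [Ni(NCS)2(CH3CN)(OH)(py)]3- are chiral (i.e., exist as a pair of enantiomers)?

A trigonal bipyramid has two axial and three equatorial sites, which are chemically inequivalent.
Exhaustive case analysis gives 7 geometric isomers.
Of these, 3 lack any improper symmetry element and so occur as enantiomeric pairs, giving 7 + 3 = 10 stereoisomers in total.

3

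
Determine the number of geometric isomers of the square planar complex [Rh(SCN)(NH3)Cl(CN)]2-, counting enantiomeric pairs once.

In a square planar complex each vertex has one trans partner and two cis neighbours.
Working through the distinct placements yields 3 geometric isomers: (CN/NH3 trans, Cl/SCN trans); (CN/SCN trans, Cl/NH3 trans); (CN/Cl trans, NH3/SCN trans).

3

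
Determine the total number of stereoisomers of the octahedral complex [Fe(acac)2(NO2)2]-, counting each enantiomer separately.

Each acac is bidentate and must span two cis positions.
There are 2 geometric isomers: NO2 trans; NO2 cis (chiral).
One of these lacks any improper symmetry element and so occurs as an enantiomeric pair, giving 2 + 1 = 3 stereoisomers in total.

3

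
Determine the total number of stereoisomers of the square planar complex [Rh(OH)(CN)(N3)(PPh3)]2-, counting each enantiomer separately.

A square has two trans pairs of vertices; adjacent vertices are cis.
Working through the distinct placements yields 3 geometric isomers: (CN/OH trans, N3/PPh3 trans); (CN/PPh3 trans, N3/OH trans); (CN/N3 trans, OH/PPh3 trans).
Each arrangement has an internal mirror plane or centre of symmetry, so none is chiral.

3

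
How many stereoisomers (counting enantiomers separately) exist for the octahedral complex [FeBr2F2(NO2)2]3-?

6

In an octahedral complex each vertex has one trans partner and four cis neighbours.
There are 5 geometric isomers: Br trans, F trans, NO2 trans; Br trans, F cis, NO2 cis; Br cis, F cis, NO2 trans; Br cis, F cis, NO2 cis (chiral); Br cis, F trans, NO2 cis.
One of these lacks any improper symmetry element and so occurs as an enantiomeric pair, giving 5 + 1 = 6 stereoisomers in total.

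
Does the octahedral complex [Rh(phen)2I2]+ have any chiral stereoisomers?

yes

An octahedron has six vertices in three trans pairs; every non-trans pair is cis.
Each phen is bidentate and must span two cis positions.
The distinct arrangements are (2 in all): I trans; I cis (chiral).
One of these lacks any improper symmetry element and so occurs as an enantiomeric pair, giving 2 + 1 = 3 stereoisomers in total.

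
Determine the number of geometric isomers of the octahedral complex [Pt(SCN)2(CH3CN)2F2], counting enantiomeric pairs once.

5

An octahedron has six vertices in three trans pairs; every non-trans pair is cis.
There are 5 geometric isomers: SCN trans, CH3CN trans, F trans; SCN cis, CH3CN trans, F cis; SCN trans, CH3CN cis, F cis; SCN cis, CH3CN cis, F cis (chiral); SCN cis, CH3CN cis, F trans.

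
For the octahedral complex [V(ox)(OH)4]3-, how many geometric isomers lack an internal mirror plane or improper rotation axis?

An octahedron has six vertices in three trans pairs; every non-trans pair is cis.
Each ox is bidentate and must span two cis positions.
Only one geometric arrangement is possible.

0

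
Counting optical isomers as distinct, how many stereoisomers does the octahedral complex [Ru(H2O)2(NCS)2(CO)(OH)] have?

In an octahedral complex each vertex has one trans partner and four cis neighbours.
The distinct arrangements are (6 in all): H2O cis, NCS cis (3 arrangements, 2 chiral); H2O cis, NCS trans; H2O trans, NCS cis; H2O trans, NCS trans.
Of these, 2 lack any improper symmetry element and so occur as enantiomeric pairs, giving 6 + 2 = 8 stereoisomers in total.

8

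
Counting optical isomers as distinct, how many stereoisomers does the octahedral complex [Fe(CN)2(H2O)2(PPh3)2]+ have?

6

In an octahedral complex each vertex has one trans partner and four cis neighbours.
There are 5 geometric isomers: CN trans, H2O trans, PPh3 trans; CN trans, H2O cis, PPh3 cis; CN cis, H2O cis, PPh3 trans; CN cis, H2O cis, PPh3 cis (chiral); CN cis, H2O trans, PPh3 cis.
One of these lacks any improper symmetry element and so occurs as an enantiomeric pair, giving 5 + 1 = 6 stereoisomers in total.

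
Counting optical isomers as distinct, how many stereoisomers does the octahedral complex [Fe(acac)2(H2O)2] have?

3

An octahedron has six vertices in three trans pairs; every non-trans pair is cis.
Each acac is bidentate and must span two cis positions.
The distinct arrangements are (2 in all): H2O trans; H2O cis (chiral).
One of these lacks any improper symmetry element and so occurs as an enantiomeric pair, giving 2 + 1 = 3 stereoisomers in total.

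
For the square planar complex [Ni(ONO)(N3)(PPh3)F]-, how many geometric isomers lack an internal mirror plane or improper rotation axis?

In a square planar complex each vertex has one trans partner and two cis neighbours.
There are 3 geometric isomers: (F/ONO trans, N3/PPh3 trans); (F/PPh3 trans, N3/ONO trans); (F/N3 trans, ONO/PPh3 trans).
Each arrangement has an internal mirror plane or centre of symmetry, so none is chiral.

0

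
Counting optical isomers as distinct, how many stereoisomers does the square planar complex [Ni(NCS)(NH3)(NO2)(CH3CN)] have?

3

In a square planar complex each vertex has one trans partner and two cis neighbours.
Systematic placement gives 3 geometric isomers: (CH3CN/NH3 trans, NCS/NO2 trans); (CH3CN/NO2 trans, NCS/NH3 trans); (CH3CN/NCS trans, NH3/NO2 trans).
Each arrangement has an internal mirror plane or centre of symmetry, so none is chiral.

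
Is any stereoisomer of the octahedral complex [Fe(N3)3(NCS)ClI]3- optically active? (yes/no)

There are 4 geometric isomers: N3 mer (3 arrangements); N3 fac (chiral).
One of these lacks any improper symmetry element and so occurs as an enantiomeric pair, giving 4 + 1 = 5 stereoisomers in total.

yes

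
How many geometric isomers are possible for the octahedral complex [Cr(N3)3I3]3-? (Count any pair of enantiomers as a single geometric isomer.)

2

An octahedron has six vertices in three trans pairs; every non-trans pair is cis.
There are 2 geometric isomers: N3 mer; N3 fac.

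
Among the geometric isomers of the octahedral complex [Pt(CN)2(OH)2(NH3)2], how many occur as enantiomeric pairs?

1

The six octahedral sites form three mutually perpendicular trans pairs.
The distinct arrangements are (5 in all): CN trans, OH trans, NH3 trans; CN trans, OH cis, NH3 cis; CN cis, OH trans, NH3 cis; CN cis, OH cis, NH3 cis (chiral); CN cis, OH cis, NH3 trans.
One of these lacks any improper symmetry element and so occurs as an enantiomeric pair, giving 5 + 1 = 6 stereoisomers in total.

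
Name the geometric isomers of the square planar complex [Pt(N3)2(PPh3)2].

There are 2 geometric isomers: N3 cis; N3 trans.

cis and trans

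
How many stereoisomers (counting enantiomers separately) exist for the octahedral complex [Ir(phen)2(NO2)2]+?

The six octahedral sites form three mutually perpendicular trans pairs.
Each phen is bidentate and must span two cis positions.
Working through the distinct placements yields 2 geometric isomers: NO2 trans; NO2 cis (chiral).
One of these lacks any improper symmetry element and so occurs as an enantiomeric pair, giving 2 + 1 = 3 stereoisomers in total.

3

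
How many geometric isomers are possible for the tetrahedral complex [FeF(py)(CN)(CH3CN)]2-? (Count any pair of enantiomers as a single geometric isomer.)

1

In a tetrahedral complex all four positions are equivalent and every pair of ligands is adjacent — there is no cis/trans distinction.
Only one geometric arrangement is possible; it has no improper symmetry element, so it exists as a pair of enantiomers (2 stereoisomers).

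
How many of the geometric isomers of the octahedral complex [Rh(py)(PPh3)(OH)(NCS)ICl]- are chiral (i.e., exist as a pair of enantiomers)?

In an octahedral complex each vertex has one trans partner and four cis neighbours.
Systematic enumeration (placing each ligand type in turn and discarding arrangements equivalent by rotation or reflection) gives 15 geometric isomers.
Of these, 15 lack any improper symmetry element and so occur as enantiomeric pairs, giving 15 + 15 = 30 stereoisomers in total.

15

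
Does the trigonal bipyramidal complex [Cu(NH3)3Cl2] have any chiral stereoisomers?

Systematic placement gives 3 geometric isomers: Cl both axial; Cl one axial, one equatorial; Cl both equatorial.
Each arrangement has an internal mirror plane or centre of symmetry, so none is chiral.

no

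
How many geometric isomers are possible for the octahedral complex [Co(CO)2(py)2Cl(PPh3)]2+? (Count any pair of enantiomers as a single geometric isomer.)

6

The six octahedral sites form three mutually perpendicular trans pairs.
There are 6 geometric isomers: CO trans, py trans; CO trans, py cis; CO cis, py trans; CO cis, py cis (3 arrangements, 2 chiral).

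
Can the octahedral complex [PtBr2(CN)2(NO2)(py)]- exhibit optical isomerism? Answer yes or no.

yes

An octahedron has six vertices in three trans pairs; every non-trans pair is cis.
There are 6 geometric isomers: Br trans, CN trans; Br trans, CN cis; Br cis, CN cis (3 arrangements, 2 chiral); Br cis, CN trans.
Of these, 2 lack any improper symmetry element and so occur as enantiomeric pairs, giving 6 + 2 = 8 stereoisomers in total.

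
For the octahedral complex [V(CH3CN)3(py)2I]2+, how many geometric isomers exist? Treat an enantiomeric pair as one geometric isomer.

There are 3 geometric isomers: CH3CN mer, py trans; CH3CN mer, py cis; CH3CN fac, py cis.

3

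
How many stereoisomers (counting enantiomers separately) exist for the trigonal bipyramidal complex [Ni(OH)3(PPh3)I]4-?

A trigonal bipyramid has two axial and three equatorial sites, which are chemically inequivalent.
The distinct arrangements are (4 in all): PPh3 equatorial, I axial; PPh3 axial, I axial; PPh3 equatorial, I equatorial; PPh3 axial, I equatorial.
Each arrangement has an internal mirror plane or centre of symmetry, so none is chiral.

4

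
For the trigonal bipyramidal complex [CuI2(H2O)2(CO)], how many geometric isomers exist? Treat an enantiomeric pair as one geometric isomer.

In a trigonal bipyramid the two axial positions differ from the three equatorial ones.
Systematic enumeration (placing each ligand type in turn and discarding arrangements equivalent by rotation or reflection) gives 5 geometric isomers.

5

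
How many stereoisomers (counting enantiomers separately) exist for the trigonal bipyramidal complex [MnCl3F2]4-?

3

A trigonal bipyramid has two axial and three equatorial sites, which are chemically inequivalent.
Working through the distinct placements yields 3 geometric isomers: F both equatorial; F one axial, one equatorial; F both axial.
Each arrangement has an internal mirror plane or centre of symmetry, so none is chiral.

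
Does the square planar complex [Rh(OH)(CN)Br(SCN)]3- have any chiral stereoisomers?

A square has two trans pairs of vertices; adjacent vertices are cis.
Working through the distinct placements yields 3 geometric isomers: (Br/OH trans, CN/SCN trans); (Br/SCN trans, CN/OH trans); (Br/CN trans, OH/SCN trans).
Each arrangement has an internal mirror plane or centre of symmetry, so none is chiral.

no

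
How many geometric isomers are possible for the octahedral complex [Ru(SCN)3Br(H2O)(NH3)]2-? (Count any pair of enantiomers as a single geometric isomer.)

4

An octahedron has six vertices in three trans pairs; every non-trans pair is cis.
There are 4 geometric isomers: SCN mer (3 arrangements); SCN fac (chiral).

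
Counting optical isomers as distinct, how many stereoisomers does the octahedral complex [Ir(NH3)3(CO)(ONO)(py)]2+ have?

In an octahedral complex each vertex has one trans partner and four cis neighbours.
Systematic placement gives 4 geometric isomers: NH3 mer (3 arrangements); NH3 fac (chiral).
One of these lacks any improper symmetry element and so occurs as an enantiomeric pair, giving 4 + 1 = 5 stereoisomers in total.

5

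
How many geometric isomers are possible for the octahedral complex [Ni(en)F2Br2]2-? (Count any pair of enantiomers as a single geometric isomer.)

3

Each en is bidentate and must span two cis positions.
Systematic placement gives 3 geometric isomers: F cis, Br trans; F cis, Br cis (chiral); F trans, Br cis.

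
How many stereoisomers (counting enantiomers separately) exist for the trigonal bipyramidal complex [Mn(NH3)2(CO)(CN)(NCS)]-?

A trigonal bipyramid has two axial and three equatorial sites, which are chemically inequivalent.
Placing the ligands in turn and identifying arrangements related by rotation or reflection leaves 7 distinct geometric isomers.
Of these, 3 lack any improper symmetry element and so occur as enantiomeric pairs, giving 7 + 3 = 10 stereoisomers in total.

10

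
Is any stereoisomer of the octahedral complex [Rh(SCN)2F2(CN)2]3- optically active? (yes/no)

yes

In an octahedral complex each vertex has one trans partner and four cis neighbours.
There are 5 geometric isomers: SCN trans, F trans, CN trans; SCN cis, F cis, CN trans; SCN trans, F cis, CN cis; SCN cis, F cis, CN cis (chiral); SCN cis, F trans, CN cis.
One of these lacks any improper symmetry element and so occurs as an enantiomeric pair, giving 5 + 1 = 6 stereoisomers in total.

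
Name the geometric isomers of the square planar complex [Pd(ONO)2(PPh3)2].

A square has two trans pairs of vertices; adjacent vertices are cis.
There are 2 geometric isomers: ONO cis; ONO trans.

cis and trans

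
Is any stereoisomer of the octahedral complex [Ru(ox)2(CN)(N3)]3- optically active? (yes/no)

yes

The six octahedral sites form three mutually perpendicular trans pairs.
Each ox is bidentate and must span two cis positions.
Working through the distinct placements yields 2 geometric isomers: CN and N3 mutually trans; CN and N3 mutually cis (chiral).
One of these lacks any improper symmetry element and so occurs as an enantiomeric pair, giving 2 + 1 = 3 stereoisomers in total.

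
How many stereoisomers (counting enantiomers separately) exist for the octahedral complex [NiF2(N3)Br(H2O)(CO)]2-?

Systematic enumeration (placing each ligand type in turn and discarding arrangements equivalent by rotation or reflection) gives 9 geometric isomers.
Of these, 6 lack any improper symmetry element and so occur as enantiomeric pairs, giving 9 + 6 = 15 stereoisomers in total.

15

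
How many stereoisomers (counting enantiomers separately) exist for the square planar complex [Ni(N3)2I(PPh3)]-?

2

The distinct arrangements are (2 in all): N3 cis; N3 trans.
Each arrangement has an internal mirror plane or centre of symmetry, so none is chiral.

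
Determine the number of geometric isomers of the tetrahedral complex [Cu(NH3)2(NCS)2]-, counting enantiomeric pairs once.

In a tetrahedral complex all four positions are equivalent and every pair of ligands is adjacent — there is no cis/trans distinction.
Only one geometric arrangement is possible.

1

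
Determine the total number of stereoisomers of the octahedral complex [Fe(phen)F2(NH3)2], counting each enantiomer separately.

The six octahedral sites form three mutually perpendicular trans pairs.
Each phen is bidentate and must span two cis positions.
There are 3 geometric isomers: F trans, NH3 cis; F cis, NH3 cis (chiral); F cis, NH3 trans.
One of these lacks any improper symmetry element and so occurs as an enantiomeric pair, giving 3 + 1 = 4 stereoisomers in total.

4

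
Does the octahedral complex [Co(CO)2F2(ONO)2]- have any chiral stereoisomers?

yes

In an octahedral complex each vertex has one trans partner and four cis neighbours.
The distinct arrangements are (5 in all): CO trans, F trans, ONO trans; CO trans, F cis, ONO cis; CO cis, F cis, ONO trans; CO cis, F cis, ONO cis (chiral); CO cis, F trans, ONO cis.
One of these lacks any improper symmetry element and so occurs as an enantiomeric pair, giving 5 + 1 = 6 stereoisomers in total.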